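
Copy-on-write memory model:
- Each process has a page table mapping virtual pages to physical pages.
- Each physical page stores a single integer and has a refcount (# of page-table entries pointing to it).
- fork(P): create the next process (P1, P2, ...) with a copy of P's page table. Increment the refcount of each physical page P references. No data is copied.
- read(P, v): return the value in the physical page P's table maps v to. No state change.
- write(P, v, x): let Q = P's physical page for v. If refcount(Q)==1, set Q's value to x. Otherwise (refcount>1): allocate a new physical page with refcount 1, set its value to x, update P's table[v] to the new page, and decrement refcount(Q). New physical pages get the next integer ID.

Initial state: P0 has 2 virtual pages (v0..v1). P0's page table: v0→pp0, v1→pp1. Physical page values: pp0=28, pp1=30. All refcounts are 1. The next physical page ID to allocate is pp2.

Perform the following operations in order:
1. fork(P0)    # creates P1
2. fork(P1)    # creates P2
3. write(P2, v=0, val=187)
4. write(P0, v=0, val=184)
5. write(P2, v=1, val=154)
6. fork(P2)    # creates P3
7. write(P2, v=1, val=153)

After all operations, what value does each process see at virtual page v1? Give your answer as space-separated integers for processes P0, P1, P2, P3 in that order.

Op 1: fork(P0) -> P1. 2 ppages; refcounts: pp0:2 pp1:2
Op 2: fork(P1) -> P2. 2 ppages; refcounts: pp0:3 pp1:3
Op 3: write(P2, v0, 187). refcount(pp0)=3>1 -> COPY to pp2. 3 ppages; refcounts: pp0:2 pp1:3 pp2:1
Op 4: write(P0, v0, 184). refcount(pp0)=2>1 -> COPY to pp3. 4 ppages; refcounts: pp0:1 pp1:3 pp2:1 pp3:1
Op 5: write(P2, v1, 154). refcount(pp1)=3>1 -> COPY to pp4. 5 ppages; refcounts: pp0:1 pp1:2 pp2:1 pp3:1 pp4:1
Op 6: fork(P2) -> P3. 5 ppages; refcounts: pp0:1 pp1:2 pp2:2 pp3:1 pp4:2
Op 7: write(P2, v1, 153). refcount(pp4)=2>1 -> COPY to pp5. 6 ppages; refcounts: pp0:1 pp1:2 pp2:2 pp3:1 pp4:1 pp5:1
P0: v1 -> pp1 = 30
P1: v1 -> pp1 = 30
P2: v1 -> pp5 = 153
P3: v1 -> pp4 = 154

Answer: 30 30 153 154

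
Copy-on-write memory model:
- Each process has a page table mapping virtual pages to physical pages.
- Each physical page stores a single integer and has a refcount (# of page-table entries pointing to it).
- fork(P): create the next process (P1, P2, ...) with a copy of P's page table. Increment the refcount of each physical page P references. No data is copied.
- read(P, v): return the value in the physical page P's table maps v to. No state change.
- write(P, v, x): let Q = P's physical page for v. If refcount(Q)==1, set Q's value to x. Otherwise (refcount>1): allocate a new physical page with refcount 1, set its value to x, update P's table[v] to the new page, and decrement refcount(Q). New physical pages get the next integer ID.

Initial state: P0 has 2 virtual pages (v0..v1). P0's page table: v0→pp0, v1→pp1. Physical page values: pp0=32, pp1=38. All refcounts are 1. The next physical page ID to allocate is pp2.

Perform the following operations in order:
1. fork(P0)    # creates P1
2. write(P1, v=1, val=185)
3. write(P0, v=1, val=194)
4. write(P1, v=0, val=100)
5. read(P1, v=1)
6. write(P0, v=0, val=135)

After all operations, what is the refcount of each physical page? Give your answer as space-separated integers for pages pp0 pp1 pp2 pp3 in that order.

Answer: 1 1 1 1

Derivation:
Op 1: fork(P0) -> P1. 2 ppages; refcounts: pp0:2 pp1:2
Op 2: write(P1, v1, 185). refcount(pp1)=2>1 -> COPY to pp2. 3 ppages; refcounts: pp0:2 pp1:1 pp2:1
Op 3: write(P0, v1, 194). refcount(pp1)=1 -> write in place. 3 ppages; refcounts: pp0:2 pp1:1 pp2:1
Op 4: write(P1, v0, 100). refcount(pp0)=2>1 -> COPY to pp3. 4 ppages; refcounts: pp0:1 pp1:1 pp2:1 pp3:1
Op 5: read(P1, v1) -> 185. No state change.
Op 6: write(P0, v0, 135). refcount(pp0)=1 -> write in place. 4 ppages; refcounts: pp0:1 pp1:1 pp2:1 pp3:1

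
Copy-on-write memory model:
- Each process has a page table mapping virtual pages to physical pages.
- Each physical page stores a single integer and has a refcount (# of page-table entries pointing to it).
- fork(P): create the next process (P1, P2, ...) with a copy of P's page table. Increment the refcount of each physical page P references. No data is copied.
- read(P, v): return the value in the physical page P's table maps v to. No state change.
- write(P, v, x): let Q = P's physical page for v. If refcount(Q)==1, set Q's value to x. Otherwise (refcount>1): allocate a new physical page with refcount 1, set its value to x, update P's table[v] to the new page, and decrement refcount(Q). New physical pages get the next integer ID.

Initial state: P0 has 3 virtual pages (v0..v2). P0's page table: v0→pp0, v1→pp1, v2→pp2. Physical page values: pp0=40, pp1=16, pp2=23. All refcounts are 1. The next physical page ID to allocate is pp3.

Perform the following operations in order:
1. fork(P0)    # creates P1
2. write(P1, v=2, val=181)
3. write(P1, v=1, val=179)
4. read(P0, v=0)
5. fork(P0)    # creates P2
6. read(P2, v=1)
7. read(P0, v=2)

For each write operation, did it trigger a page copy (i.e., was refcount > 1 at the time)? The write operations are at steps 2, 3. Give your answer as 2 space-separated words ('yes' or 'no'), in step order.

Op 1: fork(P0) -> P1. 3 ppages; refcounts: pp0:2 pp1:2 pp2:2
Op 2: write(P1, v2, 181). refcount(pp2)=2>1 -> COPY to pp3. 4 ppages; refcounts: pp0:2 pp1:2 pp2:1 pp3:1
Op 3: write(P1, v1, 179). refcount(pp1)=2>1 -> COPY to pp4. 5 ppages; refcounts: pp0:2 pp1:1 pp2:1 pp3:1 pp4:1
Op 4: read(P0, v0) -> 40. No state change.
Op 5: fork(P0) -> P2. 5 ppages; refcounts: pp0:3 pp1:2 pp2:2 pp3:1 pp4:1
Op 6: read(P2, v1) -> 16. No state change.
Op 7: read(P0, v2) -> 23. No state change.

yes yes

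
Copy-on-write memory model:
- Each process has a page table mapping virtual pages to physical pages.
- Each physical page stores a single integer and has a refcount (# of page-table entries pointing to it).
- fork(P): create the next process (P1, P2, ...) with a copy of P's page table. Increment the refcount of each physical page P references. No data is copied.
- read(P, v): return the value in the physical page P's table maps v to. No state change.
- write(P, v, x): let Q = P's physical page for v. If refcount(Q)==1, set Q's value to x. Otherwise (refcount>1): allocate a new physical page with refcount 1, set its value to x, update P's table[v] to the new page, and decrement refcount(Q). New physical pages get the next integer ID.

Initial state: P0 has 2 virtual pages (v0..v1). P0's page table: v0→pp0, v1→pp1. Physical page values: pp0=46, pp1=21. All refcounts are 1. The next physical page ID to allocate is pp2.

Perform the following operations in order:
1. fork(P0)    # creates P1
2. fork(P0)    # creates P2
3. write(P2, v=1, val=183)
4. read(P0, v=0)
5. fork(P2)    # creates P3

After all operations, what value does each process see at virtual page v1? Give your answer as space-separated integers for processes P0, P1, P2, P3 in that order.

Op 1: fork(P0) -> P1. 2 ppages; refcounts: pp0:2 pp1:2
Op 2: fork(P0) -> P2. 2 ppages; refcounts: pp0:3 pp1:3
Op 3: write(P2, v1, 183). refcount(pp1)=3>1 -> COPY to pp2. 3 ppages; refcounts: pp0:3 pp1:2 pp2:1
Op 4: read(P0, v0) -> 46. No state change.
Op 5: fork(P2) -> P3. 3 ppages; refcounts: pp0:4 pp1:2 pp2:2
P0: v1 -> pp1 = 21
P1: v1 -> pp1 = 21
P2: v1 -> pp2 = 183
P3: v1 -> pp2 = 183

Answer: 21 21 183 183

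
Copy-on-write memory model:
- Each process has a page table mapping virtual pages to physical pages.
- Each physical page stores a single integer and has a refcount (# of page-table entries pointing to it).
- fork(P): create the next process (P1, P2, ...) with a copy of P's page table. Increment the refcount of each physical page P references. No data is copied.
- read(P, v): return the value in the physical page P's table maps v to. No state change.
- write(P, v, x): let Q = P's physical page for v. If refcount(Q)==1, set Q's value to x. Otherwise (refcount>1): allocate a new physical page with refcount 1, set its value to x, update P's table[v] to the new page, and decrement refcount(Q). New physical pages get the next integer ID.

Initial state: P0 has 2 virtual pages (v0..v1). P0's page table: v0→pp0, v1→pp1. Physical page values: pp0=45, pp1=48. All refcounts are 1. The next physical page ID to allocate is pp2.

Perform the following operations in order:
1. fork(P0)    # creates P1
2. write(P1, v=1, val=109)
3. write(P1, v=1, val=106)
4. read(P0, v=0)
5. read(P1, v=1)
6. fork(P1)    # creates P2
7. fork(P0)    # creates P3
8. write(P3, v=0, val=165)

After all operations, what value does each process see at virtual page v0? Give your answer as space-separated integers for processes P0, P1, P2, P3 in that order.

Op 1: fork(P0) -> P1. 2 ppages; refcounts: pp0:2 pp1:2
Op 2: write(P1, v1, 109). refcount(pp1)=2>1 -> COPY to pp2. 3 ppages; refcounts: pp0:2 pp1:1 pp2:1
Op 3: write(P1, v1, 106). refcount(pp2)=1 -> write in place. 3 ppages; refcounts: pp0:2 pp1:1 pp2:1
Op 4: read(P0, v0) -> 45. No state change.
Op 5: read(P1, v1) -> 106. No state change.
Op 6: fork(P1) -> P2. 3 ppages; refcounts: pp0:3 pp1:1 pp2:2
Op 7: fork(P0) -> P3. 3 ppages; refcounts: pp0:4 pp1:2 pp2:2
Op 8: write(P3, v0, 165). refcount(pp0)=4>1 -> COPY to pp3. 4 ppages; refcounts: pp0:3 pp1:2 pp2:2 pp3:1
P0: v0 -> pp0 = 45
P1: v0 -> pp0 = 45
P2: v0 -> pp0 = 45
P3: v0 -> pp3 = 165

Answer: 45 45 45 165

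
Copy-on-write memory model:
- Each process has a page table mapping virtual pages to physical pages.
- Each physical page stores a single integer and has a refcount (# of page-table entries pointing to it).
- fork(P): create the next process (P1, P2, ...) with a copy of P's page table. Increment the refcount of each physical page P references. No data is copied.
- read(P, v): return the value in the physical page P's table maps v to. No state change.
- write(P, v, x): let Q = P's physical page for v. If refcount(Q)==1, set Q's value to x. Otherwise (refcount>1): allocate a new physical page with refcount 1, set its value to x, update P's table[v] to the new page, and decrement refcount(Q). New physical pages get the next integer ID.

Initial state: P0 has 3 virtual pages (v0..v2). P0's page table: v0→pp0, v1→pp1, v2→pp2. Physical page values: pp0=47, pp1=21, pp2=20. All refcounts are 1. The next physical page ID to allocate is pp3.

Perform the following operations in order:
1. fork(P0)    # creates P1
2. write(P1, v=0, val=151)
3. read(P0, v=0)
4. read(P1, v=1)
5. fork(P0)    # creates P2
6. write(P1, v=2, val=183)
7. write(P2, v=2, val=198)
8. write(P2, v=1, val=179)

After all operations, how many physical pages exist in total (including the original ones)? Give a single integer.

Op 1: fork(P0) -> P1. 3 ppages; refcounts: pp0:2 pp1:2 pp2:2
Op 2: write(P1, v0, 151). refcount(pp0)=2>1 -> COPY to pp3. 4 ppages; refcounts: pp0:1 pp1:2 pp2:2 pp3:1
Op 3: read(P0, v0) -> 47. No state change.
Op 4: read(P1, v1) -> 21. No state change.
Op 5: fork(P0) -> P2. 4 ppages; refcounts: pp0:2 pp1:3 pp2:3 pp3:1
Op 6: write(P1, v2, 183). refcount(pp2)=3>1 -> COPY to pp4. 5 ppages; refcounts: pp0:2 pp1:3 pp2:2 pp3:1 pp4:1
Op 7: write(P2, v2, 198). refcount(pp2)=2>1 -> COPY to pp5. 6 ppages; refcounts: pp0:2 pp1:3 pp2:1 pp3:1 pp4:1 pp5:1
Op 8: write(P2, v1, 179). refcount(pp1)=3>1 -> COPY to pp6. 7 ppages; refcounts: pp0:2 pp1:2 pp2:1 pp3:1 pp4:1 pp5:1 pp6:1

Answer: 7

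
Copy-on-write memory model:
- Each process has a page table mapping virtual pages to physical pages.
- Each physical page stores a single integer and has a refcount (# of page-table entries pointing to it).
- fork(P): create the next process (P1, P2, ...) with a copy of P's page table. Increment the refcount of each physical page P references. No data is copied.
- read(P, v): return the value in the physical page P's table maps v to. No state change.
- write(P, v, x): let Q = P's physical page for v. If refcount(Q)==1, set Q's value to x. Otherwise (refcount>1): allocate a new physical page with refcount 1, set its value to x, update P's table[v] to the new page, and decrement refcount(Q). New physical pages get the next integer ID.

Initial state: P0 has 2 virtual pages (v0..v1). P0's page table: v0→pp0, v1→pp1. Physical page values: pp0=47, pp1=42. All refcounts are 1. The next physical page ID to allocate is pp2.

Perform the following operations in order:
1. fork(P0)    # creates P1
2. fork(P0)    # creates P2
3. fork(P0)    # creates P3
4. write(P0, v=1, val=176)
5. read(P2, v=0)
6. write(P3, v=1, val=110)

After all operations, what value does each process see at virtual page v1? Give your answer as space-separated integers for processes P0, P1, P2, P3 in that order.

Answer: 176 42 42 110

Derivation:
Op 1: fork(P0) -> P1. 2 ppages; refcounts: pp0:2 pp1:2
Op 2: fork(P0) -> P2. 2 ppages; refcounts: pp0:3 pp1:3
Op 3: fork(P0) -> P3. 2 ppages; refcounts: pp0:4 pp1:4
Op 4: write(P0, v1, 176). refcount(pp1)=4>1 -> COPY to pp2. 3 ppages; refcounts: pp0:4 pp1:3 pp2:1
Op 5: read(P2, v0) -> 47. No state change.
Op 6: write(P3, v1, 110). refcount(pp1)=3>1 -> COPY to pp3. 4 ppages; refcounts: pp0:4 pp1:2 pp2:1 pp3:1
P0: v1 -> pp2 = 176
P1: v1 -> pp1 = 42
P2: v1 -> pp1 = 42
P3: v1 -> pp3 = 110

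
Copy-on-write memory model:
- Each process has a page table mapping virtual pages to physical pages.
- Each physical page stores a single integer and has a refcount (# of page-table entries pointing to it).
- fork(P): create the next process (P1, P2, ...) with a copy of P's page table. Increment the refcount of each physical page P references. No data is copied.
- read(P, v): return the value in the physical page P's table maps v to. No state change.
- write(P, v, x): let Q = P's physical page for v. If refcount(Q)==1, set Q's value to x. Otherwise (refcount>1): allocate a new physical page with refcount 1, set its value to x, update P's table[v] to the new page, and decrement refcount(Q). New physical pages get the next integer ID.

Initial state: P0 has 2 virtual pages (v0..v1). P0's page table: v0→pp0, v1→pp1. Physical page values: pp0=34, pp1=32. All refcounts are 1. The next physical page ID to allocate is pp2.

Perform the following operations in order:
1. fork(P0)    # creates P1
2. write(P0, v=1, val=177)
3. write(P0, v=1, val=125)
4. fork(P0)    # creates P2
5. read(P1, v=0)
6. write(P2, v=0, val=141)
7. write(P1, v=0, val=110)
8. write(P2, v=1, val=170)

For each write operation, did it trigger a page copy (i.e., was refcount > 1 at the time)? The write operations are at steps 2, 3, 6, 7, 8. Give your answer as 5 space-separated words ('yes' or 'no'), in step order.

Op 1: fork(P0) -> P1. 2 ppages; refcounts: pp0:2 pp1:2
Op 2: write(P0, v1, 177). refcount(pp1)=2>1 -> COPY to pp2. 3 ppages; refcounts: pp0:2 pp1:1 pp2:1
Op 3: write(P0, v1, 125). refcount(pp2)=1 -> write in place. 3 ppages; refcounts: pp0:2 pp1:1 pp2:1
Op 4: fork(P0) -> P2. 3 ppages; refcounts: pp0:3 pp1:1 pp2:2
Op 5: read(P1, v0) -> 34. No state change.
Op 6: write(P2, v0, 141). refcount(pp0)=3>1 -> COPY to pp3. 4 ppages; refcounts: pp0:2 pp1:1 pp2:2 pp3:1
Op 7: write(P1, v0, 110). refcount(pp0)=2>1 -> COPY to pp4. 5 ppages; refcounts: pp0:1 pp1:1 pp2:2 pp3:1 pp4:1
Op 8: write(P2, v1, 170). refcount(pp2)=2>1 -> COPY to pp5. 6 ppages; refcounts: pp0:1 pp1:1 pp2:1 pp3:1 pp4:1 pp5:1

yes no yes yes yes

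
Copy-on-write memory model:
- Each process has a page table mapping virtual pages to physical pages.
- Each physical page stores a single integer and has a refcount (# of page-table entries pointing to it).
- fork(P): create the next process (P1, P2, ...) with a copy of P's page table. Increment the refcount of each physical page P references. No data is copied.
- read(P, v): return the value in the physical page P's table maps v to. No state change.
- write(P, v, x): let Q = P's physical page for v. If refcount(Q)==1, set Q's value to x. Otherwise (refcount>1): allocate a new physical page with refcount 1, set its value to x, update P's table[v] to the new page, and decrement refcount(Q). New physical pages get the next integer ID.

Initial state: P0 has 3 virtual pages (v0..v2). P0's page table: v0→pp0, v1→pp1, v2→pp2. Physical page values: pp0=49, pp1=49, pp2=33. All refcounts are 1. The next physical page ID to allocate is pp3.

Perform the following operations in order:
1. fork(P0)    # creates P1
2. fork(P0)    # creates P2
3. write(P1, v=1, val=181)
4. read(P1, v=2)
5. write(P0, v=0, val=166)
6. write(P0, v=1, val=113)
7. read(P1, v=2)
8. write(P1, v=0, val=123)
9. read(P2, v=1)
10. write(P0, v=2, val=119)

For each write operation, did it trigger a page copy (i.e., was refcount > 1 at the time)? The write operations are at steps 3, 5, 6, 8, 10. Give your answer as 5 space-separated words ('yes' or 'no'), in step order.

Op 1: fork(P0) -> P1. 3 ppages; refcounts: pp0:2 pp1:2 pp2:2
Op 2: fork(P0) -> P2. 3 ppages; refcounts: pp0:3 pp1:3 pp2:3
Op 3: write(P1, v1, 181). refcount(pp1)=3>1 -> COPY to pp3. 4 ppages; refcounts: pp0:3 pp1:2 pp2:3 pp3:1
Op 4: read(P1, v2) -> 33. No state change.
Op 5: write(P0, v0, 166). refcount(pp0)=3>1 -> COPY to pp4. 5 ppages; refcounts: pp0:2 pp1:2 pp2:3 pp3:1 pp4:1
Op 6: write(P0, v1, 113). refcount(pp1)=2>1 -> COPY to pp5. 6 ppages; refcounts: pp0:2 pp1:1 pp2:3 pp3:1 pp4:1 pp5:1
Op 7: read(P1, v2) -> 33. No state change.
Op 8: write(P1, v0, 123). refcount(pp0)=2>1 -> COPY to pp6. 7 ppages; refcounts: pp0:1 pp1:1 pp2:3 pp3:1 pp4:1 pp5:1 pp6:1
Op 9: read(P2, v1) -> 49. No state change.
Op 10: write(P0, v2, 119). refcount(pp2)=3>1 -> COPY to pp7. 8 ppages; refcounts: pp0:1 pp1:1 pp2:2 pp3:1 pp4:1 pp5:1 pp6:1 pp7:1

yes yes yes yes yes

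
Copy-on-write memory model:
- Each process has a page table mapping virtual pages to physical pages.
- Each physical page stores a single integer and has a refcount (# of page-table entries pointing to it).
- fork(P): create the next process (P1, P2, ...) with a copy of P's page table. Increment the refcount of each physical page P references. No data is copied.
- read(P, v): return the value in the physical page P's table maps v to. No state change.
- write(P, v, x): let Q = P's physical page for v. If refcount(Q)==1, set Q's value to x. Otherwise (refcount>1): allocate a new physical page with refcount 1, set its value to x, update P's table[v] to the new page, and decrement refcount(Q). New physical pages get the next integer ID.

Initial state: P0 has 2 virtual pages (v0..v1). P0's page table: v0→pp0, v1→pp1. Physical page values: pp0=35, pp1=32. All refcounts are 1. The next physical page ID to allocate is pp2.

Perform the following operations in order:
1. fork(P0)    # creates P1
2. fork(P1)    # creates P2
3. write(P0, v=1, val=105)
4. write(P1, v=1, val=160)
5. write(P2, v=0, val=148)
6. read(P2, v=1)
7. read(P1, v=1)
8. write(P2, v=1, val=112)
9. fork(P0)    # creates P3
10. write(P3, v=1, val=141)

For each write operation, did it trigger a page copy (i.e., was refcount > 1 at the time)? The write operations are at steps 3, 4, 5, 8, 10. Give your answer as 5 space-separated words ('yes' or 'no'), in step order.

Op 1: fork(P0) -> P1. 2 ppages; refcounts: pp0:2 pp1:2
Op 2: fork(P1) -> P2. 2 ppages; refcounts: pp0:3 pp1:3
Op 3: write(P0, v1, 105). refcount(pp1)=3>1 -> COPY to pp2. 3 ppages; refcounts: pp0:3 pp1:2 pp2:1
Op 4: write(P1, v1, 160). refcount(pp1)=2>1 -> COPY to pp3. 4 ppages; refcounts: pp0:3 pp1:1 pp2:1 pp3:1
Op 5: write(P2, v0, 148). refcount(pp0)=3>1 -> COPY to pp4. 5 ppages; refcounts: pp0:2 pp1:1 pp2:1 pp3:1 pp4:1
Op 6: read(P2, v1) -> 32. No state change.
Op 7: read(P1, v1) -> 160. No state change.
Op 8: write(P2, v1, 112). refcount(pp1)=1 -> write in place. 5 ppages; refcounts: pp0:2 pp1:1 pp2:1 pp3:1 pp4:1
Op 9: fork(P0) -> P3. 5 ppages; refcounts: pp0:3 pp1:1 pp2:2 pp3:1 pp4:1
Op 10: write(P3, v1, 141). refcount(pp2)=2>1 -> COPY to pp5. 6 ppages; refcounts: pp0:3 pp1:1 pp2:1 pp3:1 pp4:1 pp5:1

yes yes yes no yes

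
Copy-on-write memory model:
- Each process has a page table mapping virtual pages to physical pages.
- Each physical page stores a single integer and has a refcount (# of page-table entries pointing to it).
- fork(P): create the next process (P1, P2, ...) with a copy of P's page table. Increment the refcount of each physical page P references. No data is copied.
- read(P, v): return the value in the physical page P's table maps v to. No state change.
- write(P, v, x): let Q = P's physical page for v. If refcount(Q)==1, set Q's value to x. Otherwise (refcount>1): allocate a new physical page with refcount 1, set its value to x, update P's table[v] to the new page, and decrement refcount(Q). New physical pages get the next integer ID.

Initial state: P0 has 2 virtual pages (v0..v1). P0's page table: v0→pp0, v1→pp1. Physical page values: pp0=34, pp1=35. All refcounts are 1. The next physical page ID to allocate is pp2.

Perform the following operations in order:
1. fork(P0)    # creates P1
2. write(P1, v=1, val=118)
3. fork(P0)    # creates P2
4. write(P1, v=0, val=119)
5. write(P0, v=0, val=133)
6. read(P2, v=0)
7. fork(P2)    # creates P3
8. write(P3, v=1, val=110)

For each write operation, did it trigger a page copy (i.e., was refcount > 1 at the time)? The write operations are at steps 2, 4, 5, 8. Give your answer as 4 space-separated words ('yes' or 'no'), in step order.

Op 1: fork(P0) -> P1. 2 ppages; refcounts: pp0:2 pp1:2
Op 2: write(P1, v1, 118). refcount(pp1)=2>1 -> COPY to pp2. 3 ppages; refcounts: pp0:2 pp1:1 pp2:1
Op 3: fork(P0) -> P2. 3 ppages; refcounts: pp0:3 pp1:2 pp2:1
Op 4: write(P1, v0, 119). refcount(pp0)=3>1 -> COPY to pp3. 4 ppages; refcounts: pp0:2 pp1:2 pp2:1 pp3:1
Op 5: write(P0, v0, 133). refcount(pp0)=2>1 -> COPY to pp4. 5 ppages; refcounts: pp0:1 pp1:2 pp2:1 pp3:1 pp4:1
Op 6: read(P2, v0) -> 34. No state change.
Op 7: fork(P2) -> P3. 5 ppages; refcounts: pp0:2 pp1:3 pp2:1 pp3:1 pp4:1
Op 8: write(P3, v1, 110). refcount(pp1)=3>1 -> COPY to pp5. 6 ppages; refcounts: pp0:2 pp1:2 pp2:1 pp3:1 pp4:1 pp5:1

yes yes yes yes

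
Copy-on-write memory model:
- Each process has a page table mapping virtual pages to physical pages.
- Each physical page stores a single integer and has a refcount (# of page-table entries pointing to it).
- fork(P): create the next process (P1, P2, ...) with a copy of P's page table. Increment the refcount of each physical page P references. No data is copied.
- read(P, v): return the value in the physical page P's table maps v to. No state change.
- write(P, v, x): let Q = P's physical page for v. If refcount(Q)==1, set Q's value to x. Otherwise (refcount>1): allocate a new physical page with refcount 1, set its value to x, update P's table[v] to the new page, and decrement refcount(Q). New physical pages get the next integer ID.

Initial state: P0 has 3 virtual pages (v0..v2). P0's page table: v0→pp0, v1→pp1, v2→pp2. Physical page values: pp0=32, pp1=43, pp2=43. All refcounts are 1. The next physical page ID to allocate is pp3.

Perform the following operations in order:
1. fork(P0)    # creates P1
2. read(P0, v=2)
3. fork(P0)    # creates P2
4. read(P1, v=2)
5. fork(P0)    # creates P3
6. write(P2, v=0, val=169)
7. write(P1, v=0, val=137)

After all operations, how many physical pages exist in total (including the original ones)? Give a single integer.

Op 1: fork(P0) -> P1. 3 ppages; refcounts: pp0:2 pp1:2 pp2:2
Op 2: read(P0, v2) -> 43. No state change.
Op 3: fork(P0) -> P2. 3 ppages; refcounts: pp0:3 pp1:3 pp2:3
Op 4: read(P1, v2) -> 43. No state change.
Op 5: fork(P0) -> P3. 3 ppages; refcounts: pp0:4 pp1:4 pp2:4
Op 6: write(P2, v0, 169). refcount(pp0)=4>1 -> COPY to pp3. 4 ppages; refcounts: pp0:3 pp1:4 pp2:4 pp3:1
Op 7: write(P1, v0, 137). refcount(pp0)=3>1 -> COPY to pp4. 5 ppages; refcounts: pp0:2 pp1:4 pp2:4 pp3:1 pp4:1

Answer: 5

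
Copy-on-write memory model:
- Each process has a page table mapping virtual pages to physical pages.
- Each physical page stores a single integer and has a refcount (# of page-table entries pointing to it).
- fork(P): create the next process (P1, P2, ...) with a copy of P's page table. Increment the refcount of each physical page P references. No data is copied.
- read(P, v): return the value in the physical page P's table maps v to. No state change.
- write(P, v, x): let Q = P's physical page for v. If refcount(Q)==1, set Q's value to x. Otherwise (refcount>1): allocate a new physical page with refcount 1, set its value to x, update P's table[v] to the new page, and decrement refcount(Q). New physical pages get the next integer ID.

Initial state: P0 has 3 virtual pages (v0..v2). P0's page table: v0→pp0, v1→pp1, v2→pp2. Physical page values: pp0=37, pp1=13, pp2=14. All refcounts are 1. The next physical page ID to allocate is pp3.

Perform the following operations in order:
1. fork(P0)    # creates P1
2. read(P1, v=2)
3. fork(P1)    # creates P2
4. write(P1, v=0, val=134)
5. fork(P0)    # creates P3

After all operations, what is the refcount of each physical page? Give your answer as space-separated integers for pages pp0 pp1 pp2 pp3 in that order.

Op 1: fork(P0) -> P1. 3 ppages; refcounts: pp0:2 pp1:2 pp2:2
Op 2: read(P1, v2) -> 14. No state change.
Op 3: fork(P1) -> P2. 3 ppages; refcounts: pp0:3 pp1:3 pp2:3
Op 4: write(P1, v0, 134). refcount(pp0)=3>1 -> COPY to pp3. 4 ppages; refcounts: pp0:2 pp1:3 pp2:3 pp3:1
Op 5: fork(P0) -> P3. 4 ppages; refcounts: pp0:3 pp1:4 pp2:4 pp3:1

Answer: 3 4 4 1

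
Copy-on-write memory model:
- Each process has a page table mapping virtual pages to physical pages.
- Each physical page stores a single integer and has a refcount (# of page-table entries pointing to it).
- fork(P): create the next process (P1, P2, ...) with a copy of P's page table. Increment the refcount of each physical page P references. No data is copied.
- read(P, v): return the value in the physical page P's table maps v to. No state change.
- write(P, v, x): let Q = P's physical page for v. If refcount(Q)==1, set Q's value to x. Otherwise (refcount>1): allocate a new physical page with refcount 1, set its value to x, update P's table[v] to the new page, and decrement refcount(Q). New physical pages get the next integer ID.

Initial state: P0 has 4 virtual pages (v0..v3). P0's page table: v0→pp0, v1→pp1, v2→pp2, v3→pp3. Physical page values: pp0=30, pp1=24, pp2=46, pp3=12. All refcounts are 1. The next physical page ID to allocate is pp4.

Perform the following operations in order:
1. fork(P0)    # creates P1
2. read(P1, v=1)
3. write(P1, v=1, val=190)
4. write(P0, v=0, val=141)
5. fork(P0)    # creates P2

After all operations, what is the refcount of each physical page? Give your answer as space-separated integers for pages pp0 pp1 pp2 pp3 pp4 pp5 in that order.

Answer: 1 2 3 3 1 2

Derivation:
Op 1: fork(P0) -> P1. 4 ppages; refcounts: pp0:2 pp1:2 pp2:2 pp3:2
Op 2: read(P1, v1) -> 24. No state change.
Op 3: write(P1, v1, 190). refcount(pp1)=2>1 -> COPY to pp4. 5 ppages; refcounts: pp0:2 pp1:1 pp2:2 pp3:2 pp4:1
Op 4: write(P0, v0, 141). refcount(pp0)=2>1 -> COPY to pp5. 6 ppages; refcounts: pp0:1 pp1:1 pp2:2 pp3:2 pp4:1 pp5:1
Op 5: fork(P0) -> P2. 6 ppages; refcounts: pp0:1 pp1:2 pp2:3 pp3:3 pp4:1 pp5:2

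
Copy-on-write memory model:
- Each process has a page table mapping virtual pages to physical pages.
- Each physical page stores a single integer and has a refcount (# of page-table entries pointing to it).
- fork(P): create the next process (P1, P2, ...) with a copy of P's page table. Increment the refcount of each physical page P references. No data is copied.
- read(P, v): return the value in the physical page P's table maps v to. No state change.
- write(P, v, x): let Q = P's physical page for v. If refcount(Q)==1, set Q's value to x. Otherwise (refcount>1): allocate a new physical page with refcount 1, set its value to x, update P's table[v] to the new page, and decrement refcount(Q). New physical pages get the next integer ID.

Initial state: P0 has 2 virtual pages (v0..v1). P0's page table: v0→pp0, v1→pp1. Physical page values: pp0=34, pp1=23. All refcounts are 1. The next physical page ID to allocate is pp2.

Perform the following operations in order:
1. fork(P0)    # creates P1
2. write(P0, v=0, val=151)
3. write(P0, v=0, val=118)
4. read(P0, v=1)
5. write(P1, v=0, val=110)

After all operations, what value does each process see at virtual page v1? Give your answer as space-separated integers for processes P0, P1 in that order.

Answer: 23 23

Derivation:
Op 1: fork(P0) -> P1. 2 ppages; refcounts: pp0:2 pp1:2
Op 2: write(P0, v0, 151). refcount(pp0)=2>1 -> COPY to pp2. 3 ppages; refcounts: pp0:1 pp1:2 pp2:1
Op 3: write(P0, v0, 118). refcount(pp2)=1 -> write in place. 3 ppages; refcounts: pp0:1 pp1:2 pp2:1
Op 4: read(P0, v1) -> 23. No state change.
Op 5: write(P1, v0, 110). refcount(pp0)=1 -> write in place. 3 ppages; refcounts: pp0:1 pp1:2 pp2:1
P0: v1 -> pp1 = 23
P1: v1 -> pp1 = 23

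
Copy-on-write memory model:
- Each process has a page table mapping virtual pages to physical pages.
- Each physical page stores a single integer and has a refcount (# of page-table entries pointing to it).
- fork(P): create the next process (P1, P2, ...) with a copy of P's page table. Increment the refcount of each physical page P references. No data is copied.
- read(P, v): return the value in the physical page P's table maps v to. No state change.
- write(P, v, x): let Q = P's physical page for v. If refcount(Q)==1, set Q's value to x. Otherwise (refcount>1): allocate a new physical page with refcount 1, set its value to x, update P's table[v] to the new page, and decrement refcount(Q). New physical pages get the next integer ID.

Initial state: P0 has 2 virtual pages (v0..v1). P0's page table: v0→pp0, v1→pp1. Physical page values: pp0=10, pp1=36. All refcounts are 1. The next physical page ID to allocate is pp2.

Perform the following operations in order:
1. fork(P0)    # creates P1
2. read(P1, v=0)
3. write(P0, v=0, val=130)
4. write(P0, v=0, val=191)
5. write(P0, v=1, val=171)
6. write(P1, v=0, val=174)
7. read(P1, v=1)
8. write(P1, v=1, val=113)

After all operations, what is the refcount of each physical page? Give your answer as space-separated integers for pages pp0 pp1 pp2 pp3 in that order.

Op 1: fork(P0) -> P1. 2 ppages; refcounts: pp0:2 pp1:2
Op 2: read(P1, v0) -> 10. No state change.
Op 3: write(P0, v0, 130). refcount(pp0)=2>1 -> COPY to pp2. 3 ppages; refcounts: pp0:1 pp1:2 pp2:1
Op 4: write(P0, v0, 191). refcount(pp2)=1 -> write in place. 3 ppages; refcounts: pp0:1 pp1:2 pp2:1
Op 5: write(P0, v1, 171). refcount(pp1)=2>1 -> COPY to pp3. 4 ppages; refcounts: pp0:1 pp1:1 pp2:1 pp3:1
Op 6: write(P1, v0, 174). refcount(pp0)=1 -> write in place. 4 ppages; refcounts: pp0:1 pp1:1 pp2:1 pp3:1
Op 7: read(P1, v1) -> 36. No state change.
Op 8: write(P1, v1, 113). refcount(pp1)=1 -> write in place. 4 ppages; refcounts: pp0:1 pp1:1 pp2:1 pp3:1

Answer: 1 1 1 1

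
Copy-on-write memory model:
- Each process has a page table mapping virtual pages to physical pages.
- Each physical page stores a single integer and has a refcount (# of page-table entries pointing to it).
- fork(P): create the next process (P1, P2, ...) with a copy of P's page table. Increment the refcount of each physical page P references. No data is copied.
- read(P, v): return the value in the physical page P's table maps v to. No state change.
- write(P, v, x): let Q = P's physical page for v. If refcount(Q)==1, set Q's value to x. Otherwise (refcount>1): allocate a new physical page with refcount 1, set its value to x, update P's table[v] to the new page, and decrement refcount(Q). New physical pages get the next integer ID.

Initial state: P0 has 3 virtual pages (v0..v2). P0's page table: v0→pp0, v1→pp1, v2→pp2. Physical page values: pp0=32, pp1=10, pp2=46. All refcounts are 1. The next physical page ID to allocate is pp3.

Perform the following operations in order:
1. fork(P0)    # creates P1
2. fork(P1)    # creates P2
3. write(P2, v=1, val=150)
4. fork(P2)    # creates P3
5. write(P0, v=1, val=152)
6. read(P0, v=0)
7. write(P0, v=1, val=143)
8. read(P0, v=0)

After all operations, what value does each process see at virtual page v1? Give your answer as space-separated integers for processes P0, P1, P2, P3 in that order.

Op 1: fork(P0) -> P1. 3 ppages; refcounts: pp0:2 pp1:2 pp2:2
Op 2: fork(P1) -> P2. 3 ppages; refcounts: pp0:3 pp1:3 pp2:3
Op 3: write(P2, v1, 150). refcount(pp1)=3>1 -> COPY to pp3. 4 ppages; refcounts: pp0:3 pp1:2 pp2:3 pp3:1
Op 4: fork(P2) -> P3. 4 ppages; refcounts: pp0:4 pp1:2 pp2:4 pp3:2
Op 5: write(P0, v1, 152). refcount(pp1)=2>1 -> COPY to pp4. 5 ppages; refcounts: pp0:4 pp1:1 pp2:4 pp3:2 pp4:1
Op 6: read(P0, v0) -> 32. No state change.
Op 7: write(P0, v1, 143). refcount(pp4)=1 -> write in place. 5 ppages; refcounts: pp0:4 pp1:1 pp2:4 pp3:2 pp4:1
Op 8: read(P0, v0) -> 32. No state change.
P0: v1 -> pp4 = 143
P1: v1 -> pp1 = 10
P2: v1 -> pp3 = 150
P3: v1 -> pp3 = 150

Answer: 143 10 150 150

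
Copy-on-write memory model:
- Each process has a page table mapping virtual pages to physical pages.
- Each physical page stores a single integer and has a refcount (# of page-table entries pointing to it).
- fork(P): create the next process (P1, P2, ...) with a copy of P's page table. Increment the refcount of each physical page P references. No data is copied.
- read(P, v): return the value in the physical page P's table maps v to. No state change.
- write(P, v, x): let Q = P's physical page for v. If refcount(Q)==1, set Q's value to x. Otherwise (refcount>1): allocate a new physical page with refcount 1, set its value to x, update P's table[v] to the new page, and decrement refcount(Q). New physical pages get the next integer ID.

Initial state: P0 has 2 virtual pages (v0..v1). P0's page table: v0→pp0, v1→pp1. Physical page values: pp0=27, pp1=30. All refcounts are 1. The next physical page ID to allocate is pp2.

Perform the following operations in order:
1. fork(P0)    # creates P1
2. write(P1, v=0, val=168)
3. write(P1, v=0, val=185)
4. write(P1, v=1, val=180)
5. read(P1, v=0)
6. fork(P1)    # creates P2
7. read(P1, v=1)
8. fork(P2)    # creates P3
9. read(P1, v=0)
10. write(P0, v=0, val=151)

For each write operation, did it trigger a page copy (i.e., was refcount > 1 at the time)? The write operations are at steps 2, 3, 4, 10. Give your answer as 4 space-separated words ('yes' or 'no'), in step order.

Op 1: fork(P0) -> P1. 2 ppages; refcounts: pp0:2 pp1:2
Op 2: write(P1, v0, 168). refcount(pp0)=2>1 -> COPY to pp2. 3 ppages; refcounts: pp0:1 pp1:2 pp2:1
Op 3: write(P1, v0, 185). refcount(pp2)=1 -> write in place. 3 ppages; refcounts: pp0:1 pp1:2 pp2:1
Op 4: write(P1, v1, 180). refcount(pp1)=2>1 -> COPY to pp3. 4 ppages; refcounts: pp0:1 pp1:1 pp2:1 pp3:1
Op 5: read(P1, v0) -> 185. No state change.
Op 6: fork(P1) -> P2. 4 ppages; refcounts: pp0:1 pp1:1 pp2:2 pp3:2
Op 7: read(P1, v1) -> 180. No state change.
Op 8: fork(P2) -> P3. 4 ppages; refcounts: pp0:1 pp1:1 pp2:3 pp3:3
Op 9: read(P1, v0) -> 185. No state change.
Op 10: write(P0, v0, 151). refcount(pp0)=1 -> write in place. 4 ppages; refcounts: pp0:1 pp1:1 pp2:3 pp3:3

yes no yes no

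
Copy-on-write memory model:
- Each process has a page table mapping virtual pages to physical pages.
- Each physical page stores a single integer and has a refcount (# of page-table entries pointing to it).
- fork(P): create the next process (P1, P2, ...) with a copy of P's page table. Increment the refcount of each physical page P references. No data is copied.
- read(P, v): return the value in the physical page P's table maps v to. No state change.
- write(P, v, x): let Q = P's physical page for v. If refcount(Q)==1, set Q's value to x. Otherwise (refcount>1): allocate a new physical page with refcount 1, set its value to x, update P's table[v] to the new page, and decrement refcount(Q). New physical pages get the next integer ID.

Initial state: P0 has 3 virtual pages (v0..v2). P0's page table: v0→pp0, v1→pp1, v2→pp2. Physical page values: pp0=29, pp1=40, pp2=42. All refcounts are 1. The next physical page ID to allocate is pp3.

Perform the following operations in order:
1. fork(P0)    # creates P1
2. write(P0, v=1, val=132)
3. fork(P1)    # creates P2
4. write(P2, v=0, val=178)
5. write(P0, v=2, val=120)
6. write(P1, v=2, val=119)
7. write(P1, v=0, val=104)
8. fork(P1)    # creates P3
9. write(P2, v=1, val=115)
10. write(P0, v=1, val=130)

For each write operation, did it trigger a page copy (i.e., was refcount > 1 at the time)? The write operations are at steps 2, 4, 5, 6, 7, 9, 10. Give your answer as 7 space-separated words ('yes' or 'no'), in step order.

Op 1: fork(P0) -> P1. 3 ppages; refcounts: pp0:2 pp1:2 pp2:2
Op 2: write(P0, v1, 132). refcount(pp1)=2>1 -> COPY to pp3. 4 ppages; refcounts: pp0:2 pp1:1 pp2:2 pp3:1
Op 3: fork(P1) -> P2. 4 ppages; refcounts: pp0:3 pp1:2 pp2:3 pp3:1
Op 4: write(P2, v0, 178). refcount(pp0)=3>1 -> COPY to pp4. 5 ppages; refcounts: pp0:2 pp1:2 pp2:3 pp3:1 pp4:1
Op 5: write(P0, v2, 120). refcount(pp2)=3>1 -> COPY to pp5. 6 ppages; refcounts: pp0:2 pp1:2 pp2:2 pp3:1 pp4:1 pp5:1
Op 6: write(P1, v2, 119). refcount(pp2)=2>1 -> COPY to pp6. 7 ppages; refcounts: pp0:2 pp1:2 pp2:1 pp3:1 pp4:1 pp5:1 pp6:1
Op 7: write(P1, v0, 104). refcount(pp0)=2>1 -> COPY to pp7. 8 ppages; refcounts: pp0:1 pp1:2 pp2:1 pp3:1 pp4:1 pp5:1 pp6:1 pp7:1
Op 8: fork(P1) -> P3. 8 ppages; refcounts: pp0:1 pp1:3 pp2:1 pp3:1 pp4:1 pp5:1 pp6:2 pp7:2
Op 9: write(P2, v1, 115). refcount(pp1)=3>1 -> COPY to pp8. 9 ppages; refcounts: pp0:1 pp1:2 pp2:1 pp3:1 pp4:1 pp5:1 pp6:2 pp7:2 pp8:1
Op 10: write(P0, v1, 130). refcount(pp3)=1 -> write in place. 9 ppages; refcounts: pp0:1 pp1:2 pp2:1 pp3:1 pp4:1 pp5:1 pp6:2 pp7:2 pp8:1

yes yes yes yes yes yes no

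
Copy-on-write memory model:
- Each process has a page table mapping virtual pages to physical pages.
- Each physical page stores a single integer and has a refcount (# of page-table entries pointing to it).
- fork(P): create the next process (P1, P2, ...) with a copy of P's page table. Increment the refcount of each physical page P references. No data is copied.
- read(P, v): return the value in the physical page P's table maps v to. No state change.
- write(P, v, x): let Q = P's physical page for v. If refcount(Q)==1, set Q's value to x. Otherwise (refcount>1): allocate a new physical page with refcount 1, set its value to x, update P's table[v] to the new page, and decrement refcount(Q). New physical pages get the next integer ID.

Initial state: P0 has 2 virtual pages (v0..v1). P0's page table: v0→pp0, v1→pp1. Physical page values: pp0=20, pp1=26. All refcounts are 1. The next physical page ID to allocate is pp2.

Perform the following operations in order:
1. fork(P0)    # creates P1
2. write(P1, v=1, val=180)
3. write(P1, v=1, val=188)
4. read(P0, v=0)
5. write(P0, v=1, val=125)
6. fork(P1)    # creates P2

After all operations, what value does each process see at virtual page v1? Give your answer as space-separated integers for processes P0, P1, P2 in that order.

Answer: 125 188 188

Derivation:
Op 1: fork(P0) -> P1. 2 ppages; refcounts: pp0:2 pp1:2
Op 2: write(P1, v1, 180). refcount(pp1)=2>1 -> COPY to pp2. 3 ppages; refcounts: pp0:2 pp1:1 pp2:1
Op 3: write(P1, v1, 188). refcount(pp2)=1 -> write in place. 3 ppages; refcounts: pp0:2 pp1:1 pp2:1
Op 4: read(P0, v0) -> 20. No state change.
Op 5: write(P0, v1, 125). refcount(pp1)=1 -> write in place. 3 ppages; refcounts: pp0:2 pp1:1 pp2:1
Op 6: fork(P1) -> P2. 3 ppages; refcounts: pp0:3 pp1:1 pp2:2
P0: v1 -> pp1 = 125
P1: v1 -> pp2 = 188
P2: v1 -> pp2 = 188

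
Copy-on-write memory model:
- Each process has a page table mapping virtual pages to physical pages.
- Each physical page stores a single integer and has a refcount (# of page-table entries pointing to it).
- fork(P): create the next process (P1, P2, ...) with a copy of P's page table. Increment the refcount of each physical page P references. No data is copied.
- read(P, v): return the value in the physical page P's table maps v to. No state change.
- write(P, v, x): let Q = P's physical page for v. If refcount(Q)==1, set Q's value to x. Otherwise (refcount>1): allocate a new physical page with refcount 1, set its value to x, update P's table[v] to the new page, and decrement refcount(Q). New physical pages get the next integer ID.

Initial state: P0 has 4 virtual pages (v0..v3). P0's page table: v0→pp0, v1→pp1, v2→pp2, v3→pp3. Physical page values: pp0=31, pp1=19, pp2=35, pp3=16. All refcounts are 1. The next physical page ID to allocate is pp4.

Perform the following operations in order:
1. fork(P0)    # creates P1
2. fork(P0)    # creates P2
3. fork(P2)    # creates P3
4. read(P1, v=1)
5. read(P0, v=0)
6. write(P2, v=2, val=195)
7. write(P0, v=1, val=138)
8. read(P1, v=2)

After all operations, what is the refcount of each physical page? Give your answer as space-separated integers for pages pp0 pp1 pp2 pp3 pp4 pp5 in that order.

Op 1: fork(P0) -> P1. 4 ppages; refcounts: pp0:2 pp1:2 pp2:2 pp3:2
Op 2: fork(P0) -> P2. 4 ppages; refcounts: pp0:3 pp1:3 pp2:3 pp3:3
Op 3: fork(P2) -> P3. 4 ppages; refcounts: pp0:4 pp1:4 pp2:4 pp3:4
Op 4: read(P1, v1) -> 19. No state change.
Op 5: read(P0, v0) -> 31. No state change.
Op 6: write(P2, v2, 195). refcount(pp2)=4>1 -> COPY to pp4. 5 ppages; refcounts: pp0:4 pp1:4 pp2:3 pp3:4 pp4:1
Op 7: write(P0, v1, 138). refcount(pp1)=4>1 -> COPY to pp5. 6 ppages; refcounts: pp0:4 pp1:3 pp2:3 pp3:4 pp4:1 pp5:1
Op 8: read(P1, v2) -> 35. No state change.

Answer: 4 3 3 4 1 1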